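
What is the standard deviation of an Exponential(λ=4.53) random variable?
0.2208

We have X ~ Exponential(λ=4.53).

For an Exponential distribution with λ=4.53:
σ = √Var(X) = 0.2208

The standard deviation is the square root of the variance.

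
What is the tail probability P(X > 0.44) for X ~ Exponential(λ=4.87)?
0.117326

We have X ~ Exponential(λ=4.87).

P(X > 0.44) = 1 - P(X ≤ 0.44)
                = 1 - F(0.44)
                = 1 - 0.882674
                = 0.117326

So there's approximately a 11.7% chance that X exceeds 0.44.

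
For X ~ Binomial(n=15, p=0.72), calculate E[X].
10.8000

We have X ~ Binomial(n=15, p=0.72).

For a Binomial distribution with n=15, p=0.72:
E[X] = 10.8000

This is the expected (average) value of X.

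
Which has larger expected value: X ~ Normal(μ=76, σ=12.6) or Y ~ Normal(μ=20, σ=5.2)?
X has larger mean (76.0000 > 20.0000)

Compute the expected value for each distribution:

X ~ Normal(μ=76, σ=12.6):
E[X] = 76.0000

Y ~ Normal(μ=20, σ=5.2):
E[Y] = 20.0000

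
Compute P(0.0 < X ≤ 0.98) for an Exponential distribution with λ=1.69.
0.809137

We have X ~ Exponential(λ=1.69).

To find P(0.0 < X ≤ 0.98), we use:
P(0.0 < X ≤ 0.98) = P(X ≤ 0.98) - P(X ≤ 0.0)
                 = F(0.98) - F(0.0)
                 = 0.809137 - 0.000000
                 = 0.809137

So there's approximately a 80.9% chance that X falls in this range.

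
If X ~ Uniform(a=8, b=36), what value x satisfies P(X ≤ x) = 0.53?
22.8400

We have X ~ Uniform(a=8, b=36).

We want to find x such that P(X ≤ x) = 0.53.

This is the 53rd percentile, which means 53% of values fall below this point.

Using the inverse CDF (quantile function):
x = F⁻¹(0.53) = 22.8400

Verification: P(X ≤ 22.8400) = 0.53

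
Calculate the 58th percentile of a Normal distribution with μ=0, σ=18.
3.6341

We have X ~ Normal(μ=0, σ=18).

We want to find x such that P(X ≤ x) = 0.58.

This is the 58th percentile, which means 58% of values fall below this point.

Using the inverse CDF (quantile function):
x = F⁻¹(0.58) = 3.6341

Verification: P(X ≤ 3.6341) = 0.58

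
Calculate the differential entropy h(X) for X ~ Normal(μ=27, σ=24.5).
4.6176 nats

We have X ~ Normal(μ=27, σ=24.5).

The differential entropy measures the uncertainty or information content of the distribution.

For a Normal distribution with μ=27, σ=24.5:
h(X) = 4.6176 nats

(In bits, this would be 6.6618 bits.)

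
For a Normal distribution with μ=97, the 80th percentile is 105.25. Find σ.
σ = 9.8025

For X ~ Normal(μ, σ), the p-th percentile satisfies x = μ + z_p × σ,
where z_p = Φ⁻¹(p) is the standard normal quantile.

Step 1: z_{0.8} = Φ⁻¹(0.8) = 0.8416

Step 2: Solve for σ:
105.25 = 97 + 0.8416 × σ
σ = (105.25 - 97) / 0.8416
σ = 8.25 / 0.8416
σ = 9.8025

Verification: μ + z × σ = 97 + 0.8416 × 9.8025 = 105.25 ✓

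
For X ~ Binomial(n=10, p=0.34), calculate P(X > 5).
0.083598

We have X ~ Binomial(n=10, p=0.34).

P(X > 5) = 1 - P(X ≤ 5)
                = 1 - F(5)
                = 1 - 0.916402
                = 0.083598

So there's approximately a 8.4% chance that X exceeds 5.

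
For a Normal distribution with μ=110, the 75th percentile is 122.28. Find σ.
σ = 18.2064

For X ~ Normal(μ, σ), the p-th percentile satisfies x = μ + z_p × σ,
where z_p = Φ⁻¹(p) is the standard normal quantile.

Step 1: z_{0.75} = Φ⁻¹(0.75) = 0.6745

Step 2: Solve for σ:
122.28 = 110 + 0.6745 × σ
σ = (122.28 - 110) / 0.6745
σ = 12.28 / 0.6745
σ = 18.2064

Verification: μ + z × σ = 110 + 0.6745 × 18.2064 = 122.28 ✓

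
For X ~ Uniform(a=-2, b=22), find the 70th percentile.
14.8000

We have X ~ Uniform(a=-2, b=22).

We want to find x such that P(X ≤ x) = 0.7.

This is the 70th percentile, which means 70% of values fall below this point.

Using the inverse CDF (quantile function):
x = F⁻¹(0.7) = 14.8000

Verification: P(X ≤ 14.8000) = 0.7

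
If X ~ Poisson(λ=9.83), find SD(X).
3.1353

We have X ~ Poisson(λ=9.83).

For a Poisson distribution with λ=9.83:
σ = √Var(X) = 3.1353

The standard deviation is the square root of the variance.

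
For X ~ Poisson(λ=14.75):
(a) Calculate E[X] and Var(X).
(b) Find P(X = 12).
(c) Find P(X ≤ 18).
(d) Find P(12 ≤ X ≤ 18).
(a) E[X] = 14.7500, Var(X) = 14.7500
(b) P(X = 12) = 0.086961
(c) P(X ≤ 18) = 0.836677
(d) P(12 ≤ X ≤ 18) = 0.634797

We have X ~ Poisson(λ=14.75).

(a) Moments:
E[X] = 14.7500
Var(X) = 14.7500
σ = √Var(X) = 3.8406

(b) Point probability using PMF:
P(X = 12) = 0.086961

(c) Cumulative probability using CDF:
P(X ≤ 18) = F(18) = 0.836677

(d) Range probability:
P(12 ≤ X ≤ 18) = P(X ≤ 18) - P(X ≤ 11)
                   = F(18) - F(11)
                   = 0.836677 - 0.201880
                   = 0.634797

This means approximately 63.5% of outcomes fall in the interval [12, 18].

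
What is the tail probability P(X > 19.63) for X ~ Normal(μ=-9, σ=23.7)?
0.113520

We have X ~ Normal(μ=-9, σ=23.7).

P(X > 19.63) = 1 - P(X ≤ 19.63)
                = 1 - F(19.63)
                = 1 - 0.886480
                = 0.113520

So there's approximately a 11.4% chance that X exceeds 19.63.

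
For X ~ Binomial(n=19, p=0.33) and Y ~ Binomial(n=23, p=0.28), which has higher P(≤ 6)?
X has higher probability (P(X ≤ 6) = 0.5555 > P(Y ≤ 6) = 0.5249)

Compute P(≤ 6) for each distribution:

X ~ Binomial(n=19, p=0.33):
P(X ≤ 6) = 0.5555

Y ~ Binomial(n=23, p=0.28):
P(Y ≤ 6) = 0.5249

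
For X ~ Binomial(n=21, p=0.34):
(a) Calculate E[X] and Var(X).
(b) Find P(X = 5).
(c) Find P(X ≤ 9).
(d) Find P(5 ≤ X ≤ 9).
(a) E[X] = 7.1400, Var(X) = 4.7124
(b) P(X = 5) = 0.119851
(c) P(X ≤ 9) = 0.860925
(d) P(5 ≤ X ≤ 9) = 0.752015

We have X ~ Binomial(n=21, p=0.34).

(a) Moments:
E[X] = 7.1400
Var(X) = 4.7124
σ = √Var(X) = 2.1708

(b) Point probability using PMF:
P(X = 5) = 0.119851

(c) Cumulative probability using CDF:
P(X ≤ 9) = F(9) = 0.860925

(d) Range probability:
P(5 ≤ X ≤ 9) = P(X ≤ 9) - P(X ≤ 4)
                   = F(9) - F(4)
                   = 0.860925 - 0.108910
                   = 0.752015

This means approximately 75.2% of outcomes fall in the interval [5, 9].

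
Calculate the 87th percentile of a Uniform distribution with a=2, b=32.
28.1000

We have X ~ Uniform(a=2, b=32).

We want to find x such that P(X ≤ x) = 0.87.

This is the 87th percentile, which means 87% of values fall below this point.

Using the inverse CDF (quantile function):
x = F⁻¹(0.87) = 28.1000

Verification: P(X ≤ 28.1000) = 0.87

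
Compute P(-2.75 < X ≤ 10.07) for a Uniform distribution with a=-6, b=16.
0.582727

We have X ~ Uniform(a=-6, b=16).

To find P(-2.75 < X ≤ 10.07), we use:
P(-2.75 < X ≤ 10.07) = P(X ≤ 10.07) - P(X ≤ -2.75)
                 = F(10.07) - F(-2.75)
                 = 0.730455 - 0.147727
                 = 0.582727

So there's approximately a 58.3% chance that X falls in this range.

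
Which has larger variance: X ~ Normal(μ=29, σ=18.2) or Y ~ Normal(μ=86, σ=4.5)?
X has larger variance (331.2400 > 20.2500)

Compute the variance for each distribution:

X ~ Normal(μ=29, σ=18.2):
Var(X) = 331.2400

Y ~ Normal(μ=86, σ=4.5):
Var(Y) = 20.2500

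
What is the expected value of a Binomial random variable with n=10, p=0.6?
6.0000

We have X ~ Binomial(n=10, p=0.6).

For a Binomial distribution with n=10, p=0.6:
E[X] = 6.0000

This is the expected (average) value of X.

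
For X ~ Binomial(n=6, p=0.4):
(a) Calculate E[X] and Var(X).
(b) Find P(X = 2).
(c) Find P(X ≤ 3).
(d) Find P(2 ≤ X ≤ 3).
(a) E[X] = 2.4000, Var(X) = 1.4400
(b) P(X = 2) = 0.311040
(c) P(X ≤ 3) = 0.820800
(d) P(2 ≤ X ≤ 3) = 0.587520

We have X ~ Binomial(n=6, p=0.4).

(a) Moments:
E[X] = 2.4000
Var(X) = 1.4400
σ = √Var(X) = 1.2000

(b) Point probability using PMF:
P(X = 2) = 0.311040

(c) Cumulative probability using CDF:
P(X ≤ 3) = F(3) = 0.820800

(d) Range probability:
P(2 ≤ X ≤ 3) = P(X ≤ 3) - P(X ≤ 1)
                   = F(3) - F(1)
                   = 0.820800 - 0.233280
                   = 0.587520

This means approximately 58.8% of outcomes fall in the interval [2, 3].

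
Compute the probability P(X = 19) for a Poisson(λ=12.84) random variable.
0.025194

We have X ~ Poisson(λ=12.84).

For a Poisson distribution, the PMF gives us the probability of each outcome.

Using the PMF formula:
P(X = 19) = 0.025194

Rounded to 4 decimal places: 0.0252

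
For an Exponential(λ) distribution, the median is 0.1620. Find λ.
λ = 4.2787

For X ~ Exponential(λ), the CDF is F(x) = 1 - e^(-λx).
The median m satisfies F(m) = 0.5:
1 - e^(-λm) = 0.5
e^(-λm) = 0.5
λm = ln(2)
m = ln(2) / λ

Given m = 0.1620:
λ = ln(2) / 0.1620 = 0.693147 / 0.1620 = 4.2787

Verification: ln(2) / 4.2787 = 0.1620 ✓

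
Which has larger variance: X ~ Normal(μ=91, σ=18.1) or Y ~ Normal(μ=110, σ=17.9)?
X has larger variance (327.6100 > 320.4100)

Compute the variance for each distribution:

X ~ Normal(μ=91, σ=18.1):
Var(X) = 327.6100

Y ~ Normal(μ=110, σ=17.9):
Var(Y) = 320.4100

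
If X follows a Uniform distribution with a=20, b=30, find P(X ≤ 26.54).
0.654000

We have X ~ Uniform(a=20, b=30).

The CDF gives us P(X ≤ k).

Using the CDF:
P(X ≤ 26.54) = 0.654000

This means there's approximately a 65.4% chance that X is at most 26.54.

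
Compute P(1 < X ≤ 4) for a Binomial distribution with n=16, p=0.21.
0.646423

We have X ~ Binomial(n=16, p=0.21).

To find P(1 < X ≤ 4), we use:
P(1 < X ≤ 4) = P(X ≤ 4) - P(X ≤ 1)
                 = F(4) - F(1)
                 = 0.767331 - 0.120908
                 = 0.646423

So there's approximately a 64.6% chance that X falls in this range.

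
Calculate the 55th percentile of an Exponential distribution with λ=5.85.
0.1365

We have X ~ Exponential(λ=5.85).

We want to find x such that P(X ≤ x) = 0.55.

This is the 55th percentile, which means 55% of values fall below this point.

Using the inverse CDF (quantile function):
x = F⁻¹(0.55) = 0.1365

Verification: P(X ≤ 0.1365) = 0.55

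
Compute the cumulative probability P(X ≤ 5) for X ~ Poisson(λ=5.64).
0.505087

We have X ~ Poisson(λ=5.64).

The CDF gives us P(X ≤ k).

Using the CDF:
P(X ≤ 5) = 0.505087

This means there's approximately a 50.5% chance that X is at most 5.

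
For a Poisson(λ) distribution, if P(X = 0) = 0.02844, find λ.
λ = 3.5600

For a Poisson(λ) distribution, the PMF at 0 is:
P(X = 0) = λ^0 e^(-λ) / 0! = e^(-λ)

Given P(X = 0) = 0.02844:
e^(-λ) = 0.02844
-λ = ln(0.02844)
λ = -ln(0.02844) = 3.5600

Verification: e^(-3.5600) = 0.02844 ✓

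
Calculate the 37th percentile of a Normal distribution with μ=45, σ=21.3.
37.9315

We have X ~ Normal(μ=45, σ=21.3).

We want to find x such that P(X ≤ x) = 0.37.

This is the 37th percentile, which means 37% of values fall below this point.

Using the inverse CDF (quantile function):
x = F⁻¹(0.37) = 37.9315

Verification: P(X ≤ 37.9315) = 0.37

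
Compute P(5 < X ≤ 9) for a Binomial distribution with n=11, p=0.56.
0.642212

We have X ~ Binomial(n=11, p=0.56).

To find P(5 < X ≤ 9), we use:
P(5 < X ≤ 9) = P(X ≤ 9) - P(X ≤ 5)
                 = F(9) - F(5)
                 = 0.983622 - 0.341410
                 = 0.642212

So there's approximately a 64.2% chance that X falls in this range.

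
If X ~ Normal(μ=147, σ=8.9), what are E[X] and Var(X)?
E[X] = 147.0000, Var(X) = 79.2100

We have X ~ Normal(μ=147, σ=8.9).

For a Normal distribution with μ=147, σ=8.9:

Expected value:
E[X] = 147.0000

Variance:
Var(X) = 79.2100

Standard deviation:
σ = √Var(X) = 8.9000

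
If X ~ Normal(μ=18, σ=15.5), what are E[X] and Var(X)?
E[X] = 18.0000, Var(X) = 240.2500

We have X ~ Normal(μ=18, σ=15.5).

For a Normal distribution with μ=18, σ=15.5:

Expected value:
E[X] = 18.0000

Variance:
Var(X) = 240.2500

Standard deviation:
σ = √Var(X) = 15.5000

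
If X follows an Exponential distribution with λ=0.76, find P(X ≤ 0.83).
0.467834

We have X ~ Exponential(λ=0.76).

The CDF gives us P(X ≤ k).

Using the CDF:
P(X ≤ 0.83) = 0.467834

This means there's approximately a 46.8% chance that X is at most 0.83.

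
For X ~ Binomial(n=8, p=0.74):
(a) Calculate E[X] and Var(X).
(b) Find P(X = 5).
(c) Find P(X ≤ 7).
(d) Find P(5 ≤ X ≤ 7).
(a) E[X] = 5.9200, Var(X) = 1.5392
(b) P(X = 5) = 0.218407
(c) P(X ≤ 7) = 0.910081
(d) P(5 ≤ X ≤ 7) = 0.781964

We have X ~ Binomial(n=8, p=0.74).

(a) Moments:
E[X] = 5.9200
Var(X) = 1.5392
σ = √Var(X) = 1.2406

(b) Point probability using PMF:
P(X = 5) = 0.218407

(c) Cumulative probability using CDF:
P(X ≤ 7) = F(7) = 0.910081

(d) Range probability:
P(5 ≤ X ≤ 7) = P(X ≤ 7) - P(X ≤ 4)
                   = F(7) - F(4)
                   = 0.910081 - 0.128117
                   = 0.781964

This means approximately 78.2% of outcomes fall in the interval [5, 7].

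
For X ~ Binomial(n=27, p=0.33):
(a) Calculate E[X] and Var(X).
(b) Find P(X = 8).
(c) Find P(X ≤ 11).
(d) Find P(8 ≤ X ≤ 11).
(a) E[X] = 8.9100, Var(X) = 5.9697
(b) P(X = 8) = 0.154846
(c) P(X ≤ 11) = 0.855083
(d) P(8 ≤ X ≤ 11) = 0.567258

We have X ~ Binomial(n=27, p=0.33).

(a) Moments:
E[X] = 8.9100
Var(X) = 5.9697
σ = √Var(X) = 2.4433

(b) Point probability using PMF:
P(X = 8) = 0.154846

(c) Cumulative probability using CDF:
P(X ≤ 11) = F(11) = 0.855083

(d) Range probability:
P(8 ≤ X ≤ 11) = P(X ≤ 11) - P(X ≤ 7)
                   = F(11) - F(7)
                   = 0.855083 - 0.287825
                   = 0.567258

This means approximately 56.7% of outcomes fall in the interval [8, 11].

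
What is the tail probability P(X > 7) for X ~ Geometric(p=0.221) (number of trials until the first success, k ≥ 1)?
0.174085

We have X ~ Geometric(p=0.221) (number of trials until the first success, k ≥ 1).

P(X > 7) = 1 - P(X ≤ 7)
                = 1 - F(7)
                = 1 - 0.825915
                = 0.174085

So there's approximately a 17.4% chance that X exceeds 7.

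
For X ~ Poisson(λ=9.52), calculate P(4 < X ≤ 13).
0.857140

We have X ~ Poisson(λ=9.52).

To find P(4 < X ≤ 13), we use:
P(4 < X ≤ 13) = P(X ≤ 13) - P(X ≤ 4)
                 = F(13) - F(4)
                 = 0.896897 - 0.039758
                 = 0.857140

So there's approximately a 85.7% chance that X falls in this range.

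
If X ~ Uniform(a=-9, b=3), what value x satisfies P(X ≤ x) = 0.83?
0.9600

We have X ~ Uniform(a=-9, b=3).

We want to find x such that P(X ≤ x) = 0.83.

This is the 83rd percentile, which means 83% of values fall below this point.

Using the inverse CDF (quantile function):
x = F⁻¹(0.83) = 0.9600

Verification: P(X ≤ 0.9600) = 0.83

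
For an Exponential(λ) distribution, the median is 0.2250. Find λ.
λ = 3.0807

For X ~ Exponential(λ), the CDF is F(x) = 1 - e^(-λx).
The median m satisfies F(m) = 0.5:
1 - e^(-λm) = 0.5
e^(-λm) = 0.5
λm = ln(2)
m = ln(2) / λ

Given m = 0.2250:
λ = ln(2) / 0.2250 = 0.693147 / 0.2250 = 3.0807

Verification: ln(2) / 3.0807 = 0.2250 ✓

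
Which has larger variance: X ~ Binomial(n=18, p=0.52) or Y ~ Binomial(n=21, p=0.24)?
X has larger variance (4.4928 > 3.8304)

Compute the variance for each distribution:

X ~ Binomial(n=18, p=0.52):
Var(X) = 4.4928

Y ~ Binomial(n=21, p=0.24):
Var(Y) = 3.8304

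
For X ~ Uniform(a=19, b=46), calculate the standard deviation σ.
7.7942

We have X ~ Uniform(a=19, b=46).

For a Uniform distribution with a=19, b=46:
σ = √Var(X) = 7.7942

The standard deviation is the square root of the variance.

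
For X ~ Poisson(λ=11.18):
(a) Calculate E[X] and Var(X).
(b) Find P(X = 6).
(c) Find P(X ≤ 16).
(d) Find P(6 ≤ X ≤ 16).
(a) E[X] = 11.1800, Var(X) = 11.1800
(b) P(X = 6) = 0.037836
(c) P(X ≤ 16) = 0.937201
(d) P(6 ≤ X ≤ 16) = 0.903523

We have X ~ Poisson(λ=11.18).

(a) Moments:
E[X] = 11.1800
Var(X) = 11.1800
σ = √Var(X) = 3.3437

(b) Point probability using PMF:
P(X = 6) = 0.037836

(c) Cumulative probability using CDF:
P(X ≤ 16) = F(16) = 0.937201

(d) Range probability:
P(6 ≤ X ≤ 16) = P(X ≤ 16) - P(X ≤ 5)
                   = F(16) - F(5)
                   = 0.937201 - 0.033678
                   = 0.903523

This means approximately 90.4% of outcomes fall in the interval [6, 16].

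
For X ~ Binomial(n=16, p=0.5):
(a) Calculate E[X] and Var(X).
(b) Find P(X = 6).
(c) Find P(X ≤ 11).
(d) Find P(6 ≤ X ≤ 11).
(a) E[X] = 8.0000, Var(X) = 4.0000
(b) P(X = 6) = 0.122192
(c) P(X ≤ 11) = 0.961594
(d) P(6 ≤ X ≤ 11) = 0.856537

We have X ~ Binomial(n=16, p=0.5).

(a) Moments:
E[X] = 8.0000
Var(X) = 4.0000
σ = √Var(X) = 2.0000

(b) Point probability using PMF:
P(X = 6) = 0.122192

(c) Cumulative probability using CDF:
P(X ≤ 11) = F(11) = 0.961594

(d) Range probability:
P(6 ≤ X ≤ 11) = P(X ≤ 11) - P(X ≤ 5)
                   = F(11) - F(5)
                   = 0.961594 - 0.105057
                   = 0.856537

This means approximately 85.7% of outcomes fall in the interval [6, 11].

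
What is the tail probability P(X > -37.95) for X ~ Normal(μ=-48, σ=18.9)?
0.297451

We have X ~ Normal(μ=-48, σ=18.9).

P(X > -37.95) = 1 - P(X ≤ -37.95)
                = 1 - F(-37.95)
                = 1 - 0.702549
                = 0.297451

So there's approximately a 29.7% chance that X exceeds -37.95.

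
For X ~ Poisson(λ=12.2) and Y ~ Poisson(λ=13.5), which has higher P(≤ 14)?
X has higher probability (P(X ≤ 14) = 0.7536 > P(Y ≤ 14) = 0.6233)

Compute P(≤ 14) for each distribution:

X ~ Poisson(λ=12.2):
P(X ≤ 14) = 0.7536

Y ~ Poisson(λ=13.5):
P(Y ≤ 14) = 0.6233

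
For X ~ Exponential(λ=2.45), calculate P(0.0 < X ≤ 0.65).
0.796584

We have X ~ Exponential(λ=2.45).

To find P(0.0 < X ≤ 0.65), we use:
P(0.0 < X ≤ 0.65) = P(X ≤ 0.65) - P(X ≤ 0.0)
                 = F(0.65) - F(0.0)
                 = 0.796584 - 0.000000
                 = 0.796584

So there's approximately a 79.7% chance that X falls in this range.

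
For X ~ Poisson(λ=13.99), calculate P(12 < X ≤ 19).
0.564460

We have X ~ Poisson(λ=13.99).

To find P(12 < X ≤ 19), we use:
P(12 < X ≤ 19) = P(X ≤ 19) - P(X ≤ 12)
                 = F(19) - F(12)
                 = 0.923903 - 0.359443
                 = 0.564460

So there's approximately a 56.4% chance that X falls in this range.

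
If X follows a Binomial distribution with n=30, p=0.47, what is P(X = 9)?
0.025955

We have X ~ Binomial(n=30, p=0.47).

For a Binomial distribution, the PMF gives us the probability of each outcome.

Using the PMF formula:
P(X = 9) = 0.025955

Rounded to 4 decimal places: 0.0260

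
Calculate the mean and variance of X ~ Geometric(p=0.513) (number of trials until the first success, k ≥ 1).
E[X] = 1.9493, Var(X) = 1.8505

We have X ~ Geometric(p=0.513) (number of trials until the first success, k ≥ 1).

For a Geometric distribution with p=0.513 (number of trials until the first success, k ≥ 1):

Expected value:
E[X] = 1.9493

Variance:
Var(X) = 1.8505

Standard deviation:
σ = √Var(X) = 1.3603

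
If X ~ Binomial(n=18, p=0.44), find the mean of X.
7.9200

We have X ~ Binomial(n=18, p=0.44).

For a Binomial distribution with n=18, p=0.44:
E[X] = 7.9200

This is the expected (average) value of X.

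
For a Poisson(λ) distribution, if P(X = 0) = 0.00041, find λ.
λ = 7.7994

For a Poisson(λ) distribution, the PMF at 0 is:
P(X = 0) = λ^0 e^(-λ) / 0! = e^(-λ)

Given P(X = 0) = 0.00041:
e^(-λ) = 0.00041
-λ = ln(0.00041)
λ = -ln(0.00041) = 7.7994

Verification: e^(-7.7994) = 0.00041 ✓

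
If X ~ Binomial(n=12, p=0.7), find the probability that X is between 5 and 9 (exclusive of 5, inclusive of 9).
0.708584

We have X ~ Binomial(n=12, p=0.7).

To find P(5 < X ≤ 9), we use:
P(5 < X ≤ 9) = P(X ≤ 9) - P(X ≤ 5)
                 = F(9) - F(5)
                 = 0.747185 - 0.038601
                 = 0.708584

So there's approximately a 70.9% chance that X falls in this range.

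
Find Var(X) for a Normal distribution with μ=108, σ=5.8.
33.6400

We have X ~ Normal(μ=108, σ=5.8).

For a Normal distribution with μ=108, σ=5.8:
Var(X) = 33.6400

The variance measures the spread of the distribution around the mean.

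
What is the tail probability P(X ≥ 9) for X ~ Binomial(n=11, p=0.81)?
0.650585

We have X ~ Binomial(n=11, p=0.81).

For discrete distributions, P(X ≥ 9) = 1 - P(X ≤ 8).

P(X ≤ 8) = 0.349415
P(X ≥ 9) = 1 - 0.349415 = 0.650585

So there's approximately a 65.1% chance that X is at least 9.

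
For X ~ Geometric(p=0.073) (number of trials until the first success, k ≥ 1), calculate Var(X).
173.9538

We have X ~ Geometric(p=0.073) (number of trials until the first success, k ≥ 1).

For a Geometric distribution with p=0.073 (number of trials until the first success, k ≥ 1):
Var(X) = 173.9538

The variance measures the spread of the distribution around the mean.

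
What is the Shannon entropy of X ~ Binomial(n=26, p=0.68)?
2.2832 nats

We have X ~ Binomial(n=26, p=0.68).

The Shannon entropy measures the uncertainty or information content of the distribution.

For a Binomial distribution with n=26, p=0.68:
H(X) = 2.2832 nats

(In bits, this would be 3.2939 bits.)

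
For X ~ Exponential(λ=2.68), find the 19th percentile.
0.0786

We have X ~ Exponential(λ=2.68).

We want to find x such that P(X ≤ x) = 0.19.

This is the 19th percentile, which means 19% of values fall below this point.

Using the inverse CDF (quantile function):
x = F⁻¹(0.19) = 0.0786

Verification: P(X ≤ 0.0786) = 0.19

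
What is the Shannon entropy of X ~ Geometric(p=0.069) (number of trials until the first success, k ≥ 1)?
3.6383 nats

We have X ~ Geometric(p=0.069) (number of trials until the first success, k ≥ 1).

The Shannon entropy measures the uncertainty or information content of the distribution.

For a Geometric distribution with p=0.069 (number of trials until the first success, k ≥ 1):
H(X) = 3.6383 nats

(In bits, this would be 5.2490 bits.)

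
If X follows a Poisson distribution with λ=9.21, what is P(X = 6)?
0.084796

We have X ~ Poisson(λ=9.21).

For a Poisson distribution, the PMF gives us the probability of each outcome.

Using the PMF formula:
P(X = 6) = 0.084796

Rounded to 4 decimal places: 0.0848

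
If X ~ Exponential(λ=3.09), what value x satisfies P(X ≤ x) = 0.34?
0.1345

We have X ~ Exponential(λ=3.09).

We want to find x such that P(X ≤ x) = 0.34.

This is the 34th percentile, which means 34% of values fall below this point.

Using the inverse CDF (quantile function):
x = F⁻¹(0.34) = 0.1345

Verification: P(X ≤ 0.1345) = 0.34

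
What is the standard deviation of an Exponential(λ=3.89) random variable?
0.2571

We have X ~ Exponential(λ=3.89).

For an Exponential distribution with λ=3.89:
σ = √Var(X) = 0.2571

The standard deviation is the square root of the variance.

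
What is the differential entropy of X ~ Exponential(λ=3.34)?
-0.2060 nats

We have X ~ Exponential(λ=3.34).

The differential entropy measures the uncertainty or information content of the distribution.

For an Exponential distribution with λ=3.34:
h(X) = -0.2060 nats

(In bits, this would be -0.2972 bits.)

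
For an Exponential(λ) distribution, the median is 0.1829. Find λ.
λ = 3.7898

For X ~ Exponential(λ), the CDF is F(x) = 1 - e^(-λx).
The median m satisfies F(m) = 0.5:
1 - e^(-λm) = 0.5
e^(-λm) = 0.5
λm = ln(2)
m = ln(2) / λ

Given m = 0.1829:
λ = ln(2) / 0.1829 = 0.693147 / 0.1829 = 3.7898

Verification: ln(2) / 3.7898 = 0.1829 ✓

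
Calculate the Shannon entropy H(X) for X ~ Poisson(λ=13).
2.6947 nats

We have X ~ Poisson(λ=13).

The Shannon entropy measures the uncertainty or information content of the distribution.

For a Poisson distribution with λ=13:
H(X) = 2.6947 nats

(In bits, this would be 3.8877 bits.)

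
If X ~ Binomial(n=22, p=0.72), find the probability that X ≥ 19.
0.098142

We have X ~ Binomial(n=22, p=0.72).

For discrete distributions, P(X ≥ 19) = 1 - P(X ≤ 18).

P(X ≤ 18) = 0.901858
P(X ≥ 19) = 1 - 0.901858 = 0.098142

So there's approximately a 9.8% chance that X is at least 19.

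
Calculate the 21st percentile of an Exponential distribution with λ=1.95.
0.1209

We have X ~ Exponential(λ=1.95).

We want to find x such that P(X ≤ x) = 0.21.

This is the 21st percentile, which means 21% of values fall below this point.

Using the inverse CDF (quantile function):
x = F⁻¹(0.21) = 0.1209

Verification: P(X ≤ 0.1209) = 0.21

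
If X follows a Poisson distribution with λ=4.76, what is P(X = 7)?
0.094097

We have X ~ Poisson(λ=4.76).

For a Poisson distribution, the PMF gives us the probability of each outcome.

Using the PMF formula:
P(X = 7) = 0.094097

Rounded to 4 decimal places: 0.0941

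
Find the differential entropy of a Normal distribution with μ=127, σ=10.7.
3.7892 nats

We have X ~ Normal(μ=127, σ=10.7).

The differential entropy measures the uncertainty or information content of the distribution.

For a Normal distribution with μ=127, σ=10.7:
h(X) = 3.7892 nats

(In bits, this would be 5.4666 bits.)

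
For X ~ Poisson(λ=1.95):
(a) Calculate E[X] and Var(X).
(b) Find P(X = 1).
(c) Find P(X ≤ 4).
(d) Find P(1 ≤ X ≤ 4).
(a) E[X] = 1.9500, Var(X) = 1.9500
(b) P(X = 1) = 0.277434
(c) P(X ≤ 4) = 0.951745
(d) P(1 ≤ X ≤ 4) = 0.809471

We have X ~ Poisson(λ=1.95).

(a) Moments:
E[X] = 1.9500
Var(X) = 1.9500
σ = √Var(X) = 1.3964

(b) Point probability using PMF:
P(X = 1) = 0.277434

(c) Cumulative probability using CDF:
P(X ≤ 4) = F(4) = 0.951745

(d) Range probability:
P(1 ≤ X ≤ 4) = P(X ≤ 4) - P(X ≤ 0)
                   = F(4) - F(0)
                   = 0.951745 - 0.142274
                   = 0.809471

This means approximately 80.9% of outcomes fall in the interval [1, 4].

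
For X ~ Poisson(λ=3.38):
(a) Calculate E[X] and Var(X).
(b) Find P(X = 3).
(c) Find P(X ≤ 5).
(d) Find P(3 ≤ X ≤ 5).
(a) E[X] = 3.3800, Var(X) = 3.3800
(b) P(X = 3) = 0.219121
(c) P(X ≤ 5) = 0.873058
(d) P(3 ≤ X ≤ 5) = 0.529444

We have X ~ Poisson(λ=3.38).

(a) Moments:
E[X] = 3.3800
Var(X) = 3.3800
σ = √Var(X) = 1.8385

(b) Point probability using PMF:
P(X = 3) = 0.219121

(c) Cumulative probability using CDF:
P(X ≤ 5) = F(5) = 0.873058

(d) Range probability:
P(3 ≤ X ≤ 5) = P(X ≤ 5) - P(X ≤ 2)
                   = F(5) - F(2)
                   = 0.873058 - 0.343614
                   = 0.529444

This means approximately 52.9% of outcomes fall in the interval [3, 5].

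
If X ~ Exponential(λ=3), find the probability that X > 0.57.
0.180866

We have X ~ Exponential(λ=3).

P(X > 0.57) = 1 - P(X ≤ 0.57)
                = 1 - F(0.57)
                = 1 - 0.819134
                = 0.180866

So there's approximately a 18.1% chance that X exceeds 0.57.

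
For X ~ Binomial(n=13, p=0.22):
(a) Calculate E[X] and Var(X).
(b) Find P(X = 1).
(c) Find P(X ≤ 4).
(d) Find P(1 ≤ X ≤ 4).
(a) E[X] = 2.8600, Var(X) = 2.2308
(b) P(X = 1) = 0.145045
(c) P(X ≤ 4) = 0.862912
(d) P(1 ≤ X ≤ 4) = 0.823354

We have X ~ Binomial(n=13, p=0.22).

(a) Moments:
E[X] = 2.8600
Var(X) = 2.2308
σ = √Var(X) = 1.4936

(b) Point probability using PMF:
P(X = 1) = 0.145045

(c) Cumulative probability using CDF:
P(X ≤ 4) = F(4) = 0.862912

(d) Range probability:
P(1 ≤ X ≤ 4) = P(X ≤ 4) - P(X ≤ 0)
                   = F(4) - F(0)
                   = 0.862912 - 0.039558
                   = 0.823354

This means approximately 82.3% of outcomes fall in the interval [1, 4].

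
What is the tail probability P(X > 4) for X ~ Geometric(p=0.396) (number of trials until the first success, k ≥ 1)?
0.133091

We have X ~ Geometric(p=0.396) (number of trials until the first success, k ≥ 1).

P(X > 4) = 1 - P(X ≤ 4)
                = 1 - F(4)
                = 1 - 0.866909
                = 0.133091

So there's approximately a 13.3% chance that X exceeds 4.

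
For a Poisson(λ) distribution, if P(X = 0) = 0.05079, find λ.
λ = 2.9801

For a Poisson(λ) distribution, the PMF at 0 is:
P(X = 0) = λ^0 e^(-λ) / 0! = e^(-λ)

Given P(X = 0) = 0.05079:
e^(-λ) = 0.05079
-λ = ln(0.05079)
λ = -ln(0.05079) = 2.9801

Verification: e^(-2.9801) = 0.05079 ✓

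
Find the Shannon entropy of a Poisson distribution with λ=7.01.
2.3796 nats

We have X ~ Poisson(λ=7.01).

The Shannon entropy measures the uncertainty or information content of the distribution.

For a Poisson distribution with λ=7.01:
H(X) = 2.3796 nats

(In bits, this would be 3.4331 bits.)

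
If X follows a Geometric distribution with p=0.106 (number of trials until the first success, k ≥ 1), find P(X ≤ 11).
0.708450

We have X ~ Geometric(p=0.106) (number of trials until the first success, k ≥ 1).

The CDF gives us P(X ≤ k).

Using the CDF:
P(X ≤ 11) = 0.708450

This means there's approximately a 70.8% chance that X is at most 11.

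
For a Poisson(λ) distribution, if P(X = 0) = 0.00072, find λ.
λ = 7.2363

For a Poisson(λ) distribution, the PMF at 0 is:
P(X = 0) = λ^0 e^(-λ) / 0! = e^(-λ)

Given P(X = 0) = 0.00072:
e^(-λ) = 0.00072
-λ = ln(0.00072)
λ = -ln(0.00072) = 7.2363

Verification: e^(-7.2363) = 0.00072 ✓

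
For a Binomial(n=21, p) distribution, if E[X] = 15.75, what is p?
p = 0.75

For a Binomial(n, p) distribution:
E[X] = n × p

Given n = 21 and E[X] = 15.75:
15.75 = 21 × p
p = 15.75 / 21 = 0.75

Verification: Binomial(21, 0.75) has E[X] = 15.75 ✓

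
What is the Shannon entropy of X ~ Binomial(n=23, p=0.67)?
2.2298 nats

We have X ~ Binomial(n=23, p=0.67).

The Shannon entropy measures the uncertainty or information content of the distribution.

For a Binomial distribution with n=23, p=0.67:
H(X) = 2.2298 nats

(In bits, this would be 3.2169 bits.)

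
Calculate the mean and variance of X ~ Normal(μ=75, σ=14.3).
E[X] = 75.0000, Var(X) = 204.4900

We have X ~ Normal(μ=75, σ=14.3).

For a Normal distribution with μ=75, σ=14.3:

Expected value:
E[X] = 75.0000

Variance:
Var(X) = 204.4900

Standard deviation:
σ = √Var(X) = 14.3000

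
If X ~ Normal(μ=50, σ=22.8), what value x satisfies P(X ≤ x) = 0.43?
45.9787

We have X ~ Normal(μ=50, σ=22.8).

We want to find x such that P(X ≤ x) = 0.43.

This is the 43rd percentile, which means 43% of values fall below this point.

Using the inverse CDF (quantile function):
x = F⁻¹(0.43) = 45.9787

Verification: P(X ≤ 45.9787) = 0.43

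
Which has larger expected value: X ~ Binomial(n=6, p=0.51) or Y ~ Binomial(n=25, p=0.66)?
Y has larger mean (16.5000 > 3.0600)

Compute the expected value for each distribution:

X ~ Binomial(n=6, p=0.51):
E[X] = 3.0600

Y ~ Binomial(n=25, p=0.66):
E[Y] = 16.5000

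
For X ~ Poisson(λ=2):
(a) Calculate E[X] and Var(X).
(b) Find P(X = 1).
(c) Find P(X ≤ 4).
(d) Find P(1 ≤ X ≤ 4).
(a) E[X] = 2.0000, Var(X) = 2.0000
(b) P(X = 1) = 0.270671
(c) P(X ≤ 4) = 0.947347
(d) P(1 ≤ X ≤ 4) = 0.812012

We have X ~ Poisson(λ=2).

(a) Moments:
E[X] = 2.0000
Var(X) = 2.0000
σ = √Var(X) = 1.4142

(b) Point probability using PMF:
P(X = 1) = 0.270671

(c) Cumulative probability using CDF:
P(X ≤ 4) = F(4) = 0.947347

(d) Range probability:
P(1 ≤ X ≤ 4) = P(X ≤ 4) - P(X ≤ 0)
                   = F(4) - F(0)
                   = 0.947347 - 0.135335
                   = 0.812012

This means approximately 81.2% of outcomes fall in the interval [1, 4].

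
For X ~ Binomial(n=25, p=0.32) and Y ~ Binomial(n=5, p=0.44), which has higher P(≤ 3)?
Y has higher probability (P(Y ≤ 3) = 0.8786 > P(X ≤ 3) = 0.0207)

Compute P(≤ 3) for each distribution:

X ~ Binomial(n=25, p=0.32):
P(X ≤ 3) = 0.0207

Y ~ Binomial(n=5, p=0.44):
P(Y ≤ 3) = 0.8786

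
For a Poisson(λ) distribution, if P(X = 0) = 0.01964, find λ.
λ = 3.9302

For a Poisson(λ) distribution, the PMF at 0 is:
P(X = 0) = λ^0 e^(-λ) / 0! = e^(-λ)

Given P(X = 0) = 0.01964:
e^(-λ) = 0.01964
-λ = ln(0.01964)
λ = -ln(0.01964) = 3.9302

Verification: e^(-3.9302) = 0.01964 ✓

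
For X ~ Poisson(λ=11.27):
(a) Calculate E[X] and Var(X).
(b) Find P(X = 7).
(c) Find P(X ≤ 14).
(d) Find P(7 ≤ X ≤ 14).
(a) E[X] = 11.2700, Var(X) = 11.2700
(b) P(X = 7) = 0.058417
(c) P(X ≤ 14) = 0.833688
(d) P(7 ≤ X ≤ 14) = 0.765510

We have X ~ Poisson(λ=11.27).

(a) Moments:
E[X] = 11.2700
Var(X) = 11.2700
σ = √Var(X) = 3.3571

(b) Point probability using PMF:
P(X = 7) = 0.058417

(c) Cumulative probability using CDF:
P(X ≤ 14) = F(14) = 0.833688

(d) Range probability:
P(7 ≤ X ≤ 14) = P(X ≤ 14) - P(X ≤ 6)
                   = F(14) - F(6)
                   = 0.833688 - 0.068179
                   = 0.765510

This means approximately 76.6% of outcomes fall in the interval [7, 14].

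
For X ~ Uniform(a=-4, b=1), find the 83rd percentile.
0.1500

We have X ~ Uniform(a=-4, b=1).

We want to find x such that P(X ≤ x) = 0.83.

This is the 83rd percentile, which means 83% of values fall below this point.

Using the inverse CDF (quantile function):
x = F⁻¹(0.83) = 0.1500

Verification: P(X ≤ 0.1500) = 0.83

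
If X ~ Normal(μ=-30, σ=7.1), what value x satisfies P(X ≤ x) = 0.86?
-22.3297

We have X ~ Normal(μ=-30, σ=7.1).

We want to find x such that P(X ≤ x) = 0.86.

This is the 86th percentile, which means 86% of values fall below this point.

Using the inverse CDF (quantile function):
x = F⁻¹(0.86) = -22.3297

Verification: P(X ≤ -22.3297) = 0.86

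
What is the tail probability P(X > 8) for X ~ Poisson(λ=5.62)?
0.116104

We have X ~ Poisson(λ=5.62).

P(X > 8) = 1 - P(X ≤ 8)
                = 1 - F(8)
                = 1 - 0.883896
                = 0.116104

So there's approximately a 11.6% chance that X exceeds 8.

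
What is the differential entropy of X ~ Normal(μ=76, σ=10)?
3.7215 nats

We have X ~ Normal(μ=76, σ=10).

The differential entropy measures the uncertainty or information content of the distribution.

For a Normal distribution with μ=76, σ=10:
h(X) = 3.7215 nats

(In bits, this would be 5.3690 bits.)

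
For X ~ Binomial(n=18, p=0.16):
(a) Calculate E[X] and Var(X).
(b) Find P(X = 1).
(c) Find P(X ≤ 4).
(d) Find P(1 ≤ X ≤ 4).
(a) E[X] = 2.8800, Var(X) = 2.4192
(b) P(X = 1) = 0.148642
(c) P(X ≤ 4) = 0.851758
(d) P(1 ≤ X ≤ 4) = 0.808404

We have X ~ Binomial(n=18, p=0.16).

(a) Moments:
E[X] = 2.8800
Var(X) = 2.4192
σ = √Var(X) = 1.5554

(b) Point probability using PMF:
P(X = 1) = 0.148642

(c) Cumulative probability using CDF:
P(X ≤ 4) = F(4) = 0.851758

(d) Range probability:
P(1 ≤ X ≤ 4) = P(X ≤ 4) - P(X ≤ 0)
                   = F(4) - F(0)
                   = 0.851758 - 0.043354
                   = 0.808404

This means approximately 80.8% of outcomes fall in the interval [1, 4].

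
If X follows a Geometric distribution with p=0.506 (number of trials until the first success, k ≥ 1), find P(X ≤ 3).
0.879446

We have X ~ Geometric(p=0.506) (number of trials until the first success, k ≥ 1).

The CDF gives us P(X ≤ k).

Using the CDF:
P(X ≤ 3) = 0.879446

This means there's approximately a 87.9% chance that X is at most 3.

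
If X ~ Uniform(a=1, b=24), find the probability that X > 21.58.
0.105217

We have X ~ Uniform(a=1, b=24).

P(X > 21.58) = 1 - P(X ≤ 21.58)
                = 1 - F(21.58)
                = 1 - 0.894783
                = 0.105217

So there's approximately a 10.5% chance that X exceeds 21.58.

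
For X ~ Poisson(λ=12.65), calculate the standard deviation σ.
3.5567

We have X ~ Poisson(λ=12.65).

For a Poisson distribution with λ=12.65:
σ = √Var(X) = 3.5567

The standard deviation is the square root of the variance.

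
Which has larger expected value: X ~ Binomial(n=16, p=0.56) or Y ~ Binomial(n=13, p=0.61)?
X has larger mean (8.9600 > 7.9300)

Compute the expected value for each distribution:

X ~ Binomial(n=16, p=0.56):
E[X] = 8.9600

Y ~ Binomial(n=13, p=0.61):
E[Y] = 7.9300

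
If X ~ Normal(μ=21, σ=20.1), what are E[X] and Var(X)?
E[X] = 21.0000, Var(X) = 404.0100

We have X ~ Normal(μ=21, σ=20.1).

For a Normal distribution with μ=21, σ=20.1:

Expected value:
E[X] = 21.0000

Variance:
Var(X) = 404.0100

Standard deviation:
σ = √Var(X) = 20.1000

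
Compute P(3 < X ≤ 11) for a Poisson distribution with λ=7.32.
0.864316

We have X ~ Poisson(λ=7.32).

To find P(3 < X ≤ 11), we use:
P(3 < X ≤ 11) = P(X ≤ 11) - P(X ≤ 3)
                 = F(11) - F(3)
                 = 0.930852 - 0.066535
                 = 0.864316

So there's approximately a 86.4% chance that X falls in this range.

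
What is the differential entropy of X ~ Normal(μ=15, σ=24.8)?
4.6298 nats

We have X ~ Normal(μ=15, σ=24.8).

The differential entropy measures the uncertainty or information content of the distribution.

For a Normal distribution with μ=15, σ=24.8:
h(X) = 4.6298 nats

(In bits, this would be 6.6794 bits.)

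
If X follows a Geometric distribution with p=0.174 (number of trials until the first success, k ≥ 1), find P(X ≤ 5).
0.615497

We have X ~ Geometric(p=0.174) (number of trials until the first success, k ≥ 1).

The CDF gives us P(X ≤ k).

Using the CDF:
P(X ≤ 5) = 0.615497

This means there's approximately a 61.5% chance that X is at most 5.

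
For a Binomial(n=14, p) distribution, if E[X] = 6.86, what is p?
p = 0.49

For a Binomial(n, p) distribution:
E[X] = n × p

Given n = 14 and E[X] = 6.86:
6.86 = 14 × p
p = 6.86 / 14 = 0.49

Verification: Binomial(14, 0.49) has E[X] = 6.86 ✓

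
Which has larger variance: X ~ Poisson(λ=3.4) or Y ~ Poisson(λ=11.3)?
Y has larger variance (11.3000 > 3.4000)

Compute the variance for each distribution:

X ~ Poisson(λ=3.4):
Var(X) = 3.4000

Y ~ Poisson(λ=11.3):
Var(Y) = 11.3000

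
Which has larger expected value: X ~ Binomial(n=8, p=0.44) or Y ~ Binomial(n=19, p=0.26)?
Y has larger mean (4.9400 > 3.5200)

Compute the expected value for each distribution:

X ~ Binomial(n=8, p=0.44):
E[X] = 3.5200

Y ~ Binomial(n=19, p=0.26):
E[Y] = 4.9400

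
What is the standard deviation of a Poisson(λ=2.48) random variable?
1.5748

We have X ~ Poisson(λ=2.48).

For a Poisson distribution with λ=2.48:
σ = √Var(X) = 1.5748

The standard deviation is the square root of the variance.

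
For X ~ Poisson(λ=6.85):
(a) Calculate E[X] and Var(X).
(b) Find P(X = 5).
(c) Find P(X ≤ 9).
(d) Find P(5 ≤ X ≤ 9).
(a) E[X] = 6.8500, Var(X) = 6.8500
(b) P(X = 5) = 0.133154
(c) P(X ≤ 9) = 0.845375
(d) P(5 ≤ X ≤ 9) = 0.658255

We have X ~ Poisson(λ=6.85).

(a) Moments:
E[X] = 6.8500
Var(X) = 6.8500
σ = √Var(X) = 2.6173

(b) Point probability using PMF:
P(X = 5) = 0.133154

(c) Cumulative probability using CDF:
P(X ≤ 9) = F(9) = 0.845375

(d) Range probability:
P(5 ≤ X ≤ 9) = P(X ≤ 9) - P(X ≤ 4)
                   = F(9) - F(4)
                   = 0.845375 - 0.187121
                   = 0.658255

This means approximately 65.8% of outcomes fall in the interval [5, 9].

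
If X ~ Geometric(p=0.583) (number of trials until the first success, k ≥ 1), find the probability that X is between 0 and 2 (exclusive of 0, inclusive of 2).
0.826111

We have X ~ Geometric(p=0.583) (number of trials until the first success, k ≥ 1).

To find P(0 < X ≤ 2), we use:
P(0 < X ≤ 2) = P(X ≤ 2) - P(X ≤ 0)
                 = F(2) - F(0)
                 = 0.826111 - 0.000000
                 = 0.826111

So there's approximately a 82.6% chance that X falls in this range.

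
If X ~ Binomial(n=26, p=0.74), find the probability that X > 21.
0.155611

We have X ~ Binomial(n=26, p=0.74).

P(X > 21) = 1 - P(X ≤ 21)
                = 1 - F(21)
                = 1 - 0.844389
                = 0.155611

So there's approximately a 15.6% chance that X exceeds 21.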